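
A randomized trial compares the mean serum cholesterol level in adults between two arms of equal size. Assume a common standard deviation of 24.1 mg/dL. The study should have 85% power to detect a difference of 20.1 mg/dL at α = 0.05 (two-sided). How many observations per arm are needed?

26 per group

For two equal groups, n per group = 2·((z_{α/2} + z_β)·σ/δ)².
z_{α/2} = 1.960; z_β = 1.036 (power 85%).
n = 2 × (2.996 × 24.1 / 20.1)² = 2 × 12.90 = 25.80
Round up: n = 26 per group.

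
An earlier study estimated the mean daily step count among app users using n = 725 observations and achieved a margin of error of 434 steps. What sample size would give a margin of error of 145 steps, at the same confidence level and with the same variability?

Margin of error scales as 1/√n, so n₂ = n₁·(E₁/E₂)².
n₂ = 725 × (434/145)² = 725 × 8.959 = 6495.27
Round up: n₂ = 6496.

6496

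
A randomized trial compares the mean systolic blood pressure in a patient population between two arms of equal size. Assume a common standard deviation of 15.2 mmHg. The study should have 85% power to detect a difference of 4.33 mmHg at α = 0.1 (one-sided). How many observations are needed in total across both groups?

266 total

For two equal groups, n per group = 2·((z_α + z_β)·σ/δ)².
z_α = 1.282; z_β = 1.036 (power 85%).
n = 2 × (2.318 × 15.2 / 4.33)² = 2 × 66.21 = 132.42
Round up: n = 133 per group.
Total across both groups: 2 × 133 = 266.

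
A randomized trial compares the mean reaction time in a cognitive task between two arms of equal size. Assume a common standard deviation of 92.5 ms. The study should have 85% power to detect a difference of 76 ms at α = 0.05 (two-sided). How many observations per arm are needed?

For two equal groups, n per group = 2·((z_{α/2} + z_β)·σ/δ)².
z_{α/2} = 1.960; z_β = 1.036 (power 85%).
n = 2 × (2.996 × 92.5 / 76)² = 2 × 13.30 = 26.60
Round up: n = 27 per group.

27 per group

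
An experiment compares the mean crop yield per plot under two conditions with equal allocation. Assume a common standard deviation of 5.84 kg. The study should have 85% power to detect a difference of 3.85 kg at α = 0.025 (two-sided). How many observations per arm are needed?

50 per group

For two equal groups, n per group = 2·((z_{α/2} + z_β)·σ/δ)².
z_{α/2} = 2.241; z_β = 1.036 (power 85%).
n = 2 × (3.277 × 5.84 / 3.85)² = 2 × 24.71 = 49.42
Round up: n = 50 per group.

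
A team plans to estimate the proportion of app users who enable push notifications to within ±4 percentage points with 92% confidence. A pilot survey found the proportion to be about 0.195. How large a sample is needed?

301

For a proportion with margin E = 0.04 at 92% confidence, z = 1.751.
n = p̂(1−p̂)(z/E)² = 0.195 × 0.805 × (1.751/0.04)² = 300.80
Round up: n = 301.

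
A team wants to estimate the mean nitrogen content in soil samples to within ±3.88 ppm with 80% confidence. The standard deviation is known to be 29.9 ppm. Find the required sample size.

For a mean, the margin of error is E = z·σ/√n, so n = (zσ/E)².
At 80% confidence, z = 1.282.
n = (1.282 × 29.9 / 3.88)² = 97.60
Round up: n = 98.

n = 98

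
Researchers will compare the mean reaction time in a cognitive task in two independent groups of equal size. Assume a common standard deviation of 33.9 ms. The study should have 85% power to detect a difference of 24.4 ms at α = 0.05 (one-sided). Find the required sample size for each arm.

For two equal groups, n per group = 2·((z_α + z_β)·σ/δ)².
z_α = 1.645; z_β = 1.036 (power 85%).
n = 2 × (2.681 × 33.9 / 24.4)² = 2 × 13.87 = 27.74
Round up: n = 28 per group.

28 per group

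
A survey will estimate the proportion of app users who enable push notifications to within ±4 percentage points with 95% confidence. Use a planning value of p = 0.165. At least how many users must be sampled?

For a proportion with margin E = 0.04 at 95% confidence, z = 1.960.
n = p̂(1−p̂)(z/E)² = 0.165 × 0.835 × (1.960/0.04)² = 330.80
Round up: n = 331.

331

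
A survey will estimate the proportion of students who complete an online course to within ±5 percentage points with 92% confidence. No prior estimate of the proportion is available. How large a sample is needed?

For a proportion with margin E = 0.05 at 92% confidence, z = 1.751.
With no prior estimate, use p = 0.5, which maximizes p(1−p) at 0.25.
n = 0.25 × (z/E)² = 0.25 × (1.751/0.05)² = 306.60
Round up: n = 307.

307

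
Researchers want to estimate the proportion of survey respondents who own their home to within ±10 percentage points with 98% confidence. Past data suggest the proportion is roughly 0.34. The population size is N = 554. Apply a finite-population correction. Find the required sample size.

For a proportion with margin E = 0.1 at 98% confidence, z = 2.326.
n = p̂(1−p̂)(z/E)² = 0.34 × 0.66 × (2.326/0.1)² = 121.41 — call this n₀.
Finite-population correction with N = 554: n = n₀ / (1 + (n₀−1)/N) = 121.41 / 1.217 = 99.76
Round up: n = 100.

n = 100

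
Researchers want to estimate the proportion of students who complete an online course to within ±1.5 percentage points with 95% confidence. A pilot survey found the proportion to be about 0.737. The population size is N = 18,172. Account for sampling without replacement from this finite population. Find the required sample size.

2800

For a proportion with margin E = 0.015 at 95% confidence, z = 1.960.
n = p̂(1−p̂)(z/E)² = 0.737 × 0.263 × (1.960/0.015)² = 3309.43 — call this n₀.
Finite-population correction with N = 18,172: n = n₀ / (1 + (n₀−1)/N) = 3309.43 / 1.182 = 2799.86
Round up: n = 2800.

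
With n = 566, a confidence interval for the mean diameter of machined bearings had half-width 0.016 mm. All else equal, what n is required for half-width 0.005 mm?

5796

Margin of error scales as 1/√n, so n₂ = n₁·(E₁/E₂)².
n₂ = 566 × (0.016/0.005)² = 566 × 10.24 = 5795.84
Round up: n₂ = 5796.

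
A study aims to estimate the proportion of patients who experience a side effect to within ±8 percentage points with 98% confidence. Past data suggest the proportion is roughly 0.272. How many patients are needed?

168

For a proportion with margin E = 0.08 at 98% confidence, z = 2.326.
n = p̂(1−p̂)(z/E)² = 0.272 × 0.728 × (2.326/0.08)² = 167.39
Round up: n = 168.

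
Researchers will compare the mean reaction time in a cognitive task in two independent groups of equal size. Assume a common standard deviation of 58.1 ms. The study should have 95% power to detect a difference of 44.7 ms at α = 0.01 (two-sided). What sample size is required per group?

For two equal groups, n per group = 2·((z_{α/2} + z_β)·σ/δ)².
z_{α/2} = 2.576; z_β = 1.645 (power 95%).
n = 2 × (4.221 × 58.1 / 44.7)² = 2 × 30.10 = 60.20
Round up: n = 61 per group.

61 per group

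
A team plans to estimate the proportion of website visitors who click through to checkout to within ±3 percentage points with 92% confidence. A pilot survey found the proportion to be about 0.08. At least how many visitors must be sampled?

For a proportion with margin E = 0.03 at 92% confidence, z = 1.751.
n = p̂(1−p̂)(z/E)² = 0.08 × 0.92 × (1.751/0.03)² = 250.73
Round up: n = 251.

n = 251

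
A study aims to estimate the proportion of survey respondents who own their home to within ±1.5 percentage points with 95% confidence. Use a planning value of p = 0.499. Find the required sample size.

n = 4269

For a proportion with margin E = 0.015 at 95% confidence, z = 1.960.
n = p̂(1−p̂)(z/E)² = 0.499 × 0.501 × (1.960/0.015)² = 4268.43
Round up: n = 4269.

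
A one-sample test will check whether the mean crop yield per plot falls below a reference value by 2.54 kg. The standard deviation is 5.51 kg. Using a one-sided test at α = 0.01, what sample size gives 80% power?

48

For a one-sample z-test, n = ((z_α + z_β)·σ/δ)².
z_α = 2.326 (one-sided α = 0.01); z_β = 0.842 (power 80% → β = 0.2).
n = (3.168 × 5.51 / 2.54)² = 47.23
Round up: n = 48.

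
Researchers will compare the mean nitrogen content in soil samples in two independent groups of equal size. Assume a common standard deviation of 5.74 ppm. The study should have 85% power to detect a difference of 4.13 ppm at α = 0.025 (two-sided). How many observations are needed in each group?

42 per group

For two equal groups, n per group = 2·((z_{α/2} + z_β)·σ/δ)².
z_{α/2} = 2.241; z_β = 1.036 (power 85%).
n = 2 × (3.277 × 5.74 / 4.13)² = 2 × 20.74 = 41.48
Round up: n = 42 per group.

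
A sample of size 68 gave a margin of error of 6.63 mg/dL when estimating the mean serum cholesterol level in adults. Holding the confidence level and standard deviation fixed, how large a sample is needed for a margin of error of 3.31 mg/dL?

273

Margin of error scales as 1/√n, so n₂ = n₁·(E₁/E₂)².
n₂ = 68 × (6.63/3.31)² = 68 × 4.012 = 272.82
Round up: n₂ = 273.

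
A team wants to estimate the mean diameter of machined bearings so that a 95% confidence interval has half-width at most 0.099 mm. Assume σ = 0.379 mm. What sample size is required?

57

For a mean, the margin of error is E = z·σ/√n, so n = (zσ/E)².
At 95% confidence, z = 1.960.
n = (1.960 × 0.379 / 0.099)² = 56.30
Round up: n = 57.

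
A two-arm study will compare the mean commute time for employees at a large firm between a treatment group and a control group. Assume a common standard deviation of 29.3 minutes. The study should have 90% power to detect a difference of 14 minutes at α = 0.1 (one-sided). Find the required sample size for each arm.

For two equal groups, n per group = 2·((z_α + z_β)·σ/δ)².
z_α = 1.282; z_β = 1.282 (power 90%).
n = 2 × (2.564 × 29.3 / 14)² = 2 × 28.79 = 57.58
Round up: n = 58 per group.

58 per group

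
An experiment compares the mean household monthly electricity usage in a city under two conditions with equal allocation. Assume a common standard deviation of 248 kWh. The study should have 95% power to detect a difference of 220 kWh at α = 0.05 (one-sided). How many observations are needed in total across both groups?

56 total

For two equal groups, n per group = 2·((z_α + z_β)·σ/δ)².
z_α = 1.645; z_β = 1.645 (power 95%).
n = 2 × (3.290 × 248 / 220)² = 2 × 13.75 = 27.50
Round up: n = 28 per group.
Total across both groups: 2 × 28 = 56.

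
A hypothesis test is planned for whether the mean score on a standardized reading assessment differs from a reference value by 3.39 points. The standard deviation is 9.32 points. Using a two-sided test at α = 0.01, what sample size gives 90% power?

n = 113

For a one-sample z-test, n = ((z_{α/2} + z_β)·σ/δ)².
z_{α/2} = 2.576 (two-sided α = 0.01); z_β = 1.282 (power 90% → β = 0.1).
n = (3.858 × 9.32 / 3.39)² = 112.50
Round up: n = 113.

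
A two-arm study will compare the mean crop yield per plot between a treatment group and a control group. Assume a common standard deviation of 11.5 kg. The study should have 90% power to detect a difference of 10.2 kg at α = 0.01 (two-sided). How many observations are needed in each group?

38 per group

For two equal groups, n per group = 2·((z_{α/2} + z_β)·σ/δ)².
z_{α/2} = 2.576; z_β = 1.282 (power 90%).
n = 2 × (3.858 × 11.5 / 10.2)² = 2 × 18.92 = 37.84
Round up: n = 38 per group.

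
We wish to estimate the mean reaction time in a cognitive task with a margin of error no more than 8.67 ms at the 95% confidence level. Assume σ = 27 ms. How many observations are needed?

n = 38

For a mean, the margin of error is E = z·σ/√n, so n = (zσ/E)².
At 95% confidence, z = 1.960.
n = (1.960 × 27 / 8.67)² = 37.26
Round up: n = 38.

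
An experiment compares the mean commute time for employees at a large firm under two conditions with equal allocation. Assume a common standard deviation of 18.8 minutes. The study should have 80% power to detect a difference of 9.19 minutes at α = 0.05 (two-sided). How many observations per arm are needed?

For two equal groups, n per group = 2·((z_{α/2} + z_β)·σ/δ)².
z_{α/2} = 1.960; z_β = 0.842 (power 80%).
n = 2 × (2.802 × 18.8 / 9.19)² = 2 × 32.86 = 65.72
Round up: n = 66 per group.

66 per group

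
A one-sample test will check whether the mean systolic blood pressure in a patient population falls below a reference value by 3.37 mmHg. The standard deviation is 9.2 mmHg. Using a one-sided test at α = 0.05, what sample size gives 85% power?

For a one-sample z-test, n = ((z_α + z_β)·σ/δ)².
z_α = 1.645 (one-sided α = 0.05); z_β = 1.036 (power 85% → β = 0.15).
n = (2.681 × 9.2 / 3.37)² = 53.57
Round up: n = 54.

54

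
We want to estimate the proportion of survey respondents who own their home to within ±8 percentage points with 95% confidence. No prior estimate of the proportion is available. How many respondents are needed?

For a proportion with margin E = 0.08 at 95% confidence, z = 1.960.
With no prior estimate, use p = 0.5, which maximizes p(1−p) at 0.25.
n = 0.25 × (z/E)² = 0.25 × (1.960/0.08)² = 150.06
Round up: n = 151.

n = 151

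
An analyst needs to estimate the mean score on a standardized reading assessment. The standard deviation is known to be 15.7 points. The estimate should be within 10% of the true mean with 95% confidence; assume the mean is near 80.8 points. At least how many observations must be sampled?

For a mean, the margin of error is E = z·σ/√n, so n = (zσ/E)².
At 95% confidence, z = 1.960.
E = 10% of 80.8 = 8.08 points.
n = (1.960 × 15.7 / 8.08)² = 14.50
Round up: n = 15.

15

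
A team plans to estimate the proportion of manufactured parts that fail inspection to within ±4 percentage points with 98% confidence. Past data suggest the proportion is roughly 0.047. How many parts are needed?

For a proportion with margin E = 0.04 at 98% confidence, z = 2.326.
n = p̂(1−p̂)(z/E)² = 0.047 × 0.953 × (2.326/0.04)² = 151.46
Round up: n = 152.

152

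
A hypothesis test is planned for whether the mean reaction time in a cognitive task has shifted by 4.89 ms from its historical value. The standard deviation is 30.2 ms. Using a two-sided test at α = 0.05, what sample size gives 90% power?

401

For a one-sample z-test, n = ((z_{α/2} + z_β)·σ/δ)².
z_{α/2} = 1.960 (two-sided α = 0.05); z_β = 1.282 (power 90% → β = 0.1).
n = (3.242 × 30.2 / 4.89)² = 400.89
Round up: n = 401.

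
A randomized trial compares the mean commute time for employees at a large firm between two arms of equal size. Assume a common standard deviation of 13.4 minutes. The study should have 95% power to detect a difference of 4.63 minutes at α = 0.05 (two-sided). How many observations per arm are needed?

For two equal groups, n per group = 2·((z_{α/2} + z_β)·σ/δ)².
z_{α/2} = 1.960; z_β = 1.645 (power 95%).
n = 2 × (3.605 × 13.4 / 4.63)² = 2 × 108.86 = 217.72
Round up: n = 218 per group.

218 per group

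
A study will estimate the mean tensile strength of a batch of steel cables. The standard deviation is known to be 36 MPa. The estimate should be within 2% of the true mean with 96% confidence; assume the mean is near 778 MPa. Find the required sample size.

For a mean, the margin of error is E = z·σ/√n, so n = (zσ/E)².
At 96% confidence, z = 2.054.
E = 2% of 778 = 15.56 MPa.
n = (2.054 × 36 / 15.56)² = 22.58
Round up: n = 23.

n = 23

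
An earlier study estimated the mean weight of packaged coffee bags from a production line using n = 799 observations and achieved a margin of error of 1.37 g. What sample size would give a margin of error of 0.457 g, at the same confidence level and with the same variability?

Margin of error scales as 1/√n, so n₂ = n₁·(E₁/E₂)².
n₂ = 799 × (1.37/0.457)² = 799 × 8.987 = 7180.61
Round up: n₂ = 7181.

7181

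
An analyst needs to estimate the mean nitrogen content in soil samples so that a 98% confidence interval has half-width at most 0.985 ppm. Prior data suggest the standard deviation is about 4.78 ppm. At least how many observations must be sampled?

n = 128

For a mean, the margin of error is E = z·σ/√n, so n = (zσ/E)².
At 98% confidence, z = 2.326.
n = (2.326 × 4.78 / 0.985)² = 127.41
Round up: n = 128.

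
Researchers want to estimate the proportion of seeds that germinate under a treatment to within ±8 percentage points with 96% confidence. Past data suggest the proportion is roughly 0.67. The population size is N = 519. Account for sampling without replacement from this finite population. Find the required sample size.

For a proportion with margin E = 0.08 at 96% confidence, z = 2.054.
n = p̂(1−p̂)(z/E)² = 0.67 × 0.33 × (2.054/0.08)² = 145.75 — call this n₀.
Finite-population correction with N = 519: n = n₀ / (1 + (n₀−1)/N) = 145.75 / 1.279 = 113.96
Round up: n = 114.

n = 114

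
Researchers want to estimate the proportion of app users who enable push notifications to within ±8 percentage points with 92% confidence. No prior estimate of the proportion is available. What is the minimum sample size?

For a proportion with margin E = 0.08 at 92% confidence, z = 1.751.
With no prior estimate, use p = 0.5, which maximizes p(1−p) at 0.25.
n = 0.25 × (z/E)² = 0.25 × (1.751/0.08)² = 119.77
Round up: n = 120.

120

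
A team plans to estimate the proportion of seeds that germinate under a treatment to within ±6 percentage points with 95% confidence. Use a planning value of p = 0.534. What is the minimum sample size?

266

For a proportion with margin E = 0.06 at 95% confidence, z = 1.960.
n = p̂(1−p̂)(z/E)² = 0.534 × 0.466 × (1.960/0.06)² = 265.54
Round up: n = 266.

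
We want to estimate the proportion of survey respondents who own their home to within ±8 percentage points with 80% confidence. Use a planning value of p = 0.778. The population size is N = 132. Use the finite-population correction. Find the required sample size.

For a proportion with margin E = 0.08 at 80% confidence, z = 1.282.
n = p̂(1−p̂)(z/E)² = 0.778 × 0.222 × (1.282/0.08)² = 44.35 — call this n₀.
Finite-population correction with N = 132: n = n₀ / (1 + (n₀−1)/N) = 44.35 / 1.328 = 33.40
Round up: n = 34.

34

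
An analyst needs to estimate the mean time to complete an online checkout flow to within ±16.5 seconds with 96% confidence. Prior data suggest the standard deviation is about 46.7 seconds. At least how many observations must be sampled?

For a mean, the margin of error is E = z·σ/√n, so n = (zσ/E)².
At 96% confidence, z = 2.054.
n = (2.054 × 46.7 / 16.5)² = 33.80
Round up: n = 34.

34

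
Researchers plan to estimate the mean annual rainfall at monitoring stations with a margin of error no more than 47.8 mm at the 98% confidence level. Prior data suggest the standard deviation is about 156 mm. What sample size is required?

n = 58

For a mean, the margin of error is E = z·σ/√n, so n = (zσ/E)².
At 98% confidence, z = 2.326.
n = (2.326 × 156 / 47.8)² = 57.63
Round up: n = 58.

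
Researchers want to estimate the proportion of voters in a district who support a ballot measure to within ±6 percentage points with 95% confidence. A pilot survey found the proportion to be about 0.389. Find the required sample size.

For a proportion with margin E = 0.06 at 95% confidence, z = 1.960.
n = p̂(1−p̂)(z/E)² = 0.389 × 0.611 × (1.960/0.06)² = 253.63
Round up: n = 254.

254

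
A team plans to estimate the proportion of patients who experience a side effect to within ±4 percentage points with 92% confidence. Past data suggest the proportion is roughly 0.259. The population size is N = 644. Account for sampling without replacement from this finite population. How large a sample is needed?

235

For a proportion with margin E = 0.04 at 92% confidence, z = 1.751.
n = p̂(1−p̂)(z/E)² = 0.259 × 0.741 × (1.751/0.04)² = 367.76 — call this n₀.
Finite-population correction with N = 644: n = n₀ / (1 + (n₀−1)/N) = 367.76 / 1.57 = 234.24
Round up: n = 235.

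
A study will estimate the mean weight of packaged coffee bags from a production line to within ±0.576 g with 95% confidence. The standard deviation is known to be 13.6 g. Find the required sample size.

2142

For a mean, the margin of error is E = z·σ/√n, so n = (zσ/E)².
At 95% confidence, z = 1.960.
n = (1.960 × 13.6 / 0.576)² = 2141.63
Round up: n = 2142.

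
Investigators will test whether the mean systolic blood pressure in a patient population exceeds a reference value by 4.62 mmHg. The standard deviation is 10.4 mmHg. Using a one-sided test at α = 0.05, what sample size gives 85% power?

For a one-sample z-test, n = ((z_α + z_β)·σ/δ)².
z_α = 1.645 (one-sided α = 0.05); z_β = 1.036 (power 85% → β = 0.15).
n = (2.681 × 10.4 / 4.62)² = 36.42
Round up: n = 37.

37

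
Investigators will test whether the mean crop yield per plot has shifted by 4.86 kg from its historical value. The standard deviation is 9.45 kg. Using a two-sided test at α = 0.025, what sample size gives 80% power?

n = 36

For a one-sample z-test, n = ((z_{α/2} + z_β)·σ/δ)².
z_{α/2} = 2.241 (two-sided α = 0.025); z_β = 0.842 (power 80% → β = 0.2).
n = (3.083 × 9.45 / 4.86)² = 35.94
Round up: n = 36.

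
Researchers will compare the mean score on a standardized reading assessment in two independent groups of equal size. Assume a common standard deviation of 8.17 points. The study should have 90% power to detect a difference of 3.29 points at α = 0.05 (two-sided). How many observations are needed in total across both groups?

For two equal groups, n per group = 2·((z_{α/2} + z_β)·σ/δ)².
z_{α/2} = 1.960; z_β = 1.282 (power 90%).
n = 2 × (3.242 × 8.17 / 3.29)² = 2 × 64.82 = 129.64
Round up: n = 130 per group.
Total across both groups: 2 × 130 = 260.

260 total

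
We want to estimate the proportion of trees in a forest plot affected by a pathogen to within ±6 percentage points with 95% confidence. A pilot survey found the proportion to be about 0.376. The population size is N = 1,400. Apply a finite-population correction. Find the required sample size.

n = 213

For a proportion with margin E = 0.06 at 95% confidence, z = 1.960.
n = p̂(1−p̂)(z/E)² = 0.376 × 0.624 × (1.960/0.06)² = 250.37 — call this n₀.
Finite-population correction with N = 1,400: n = n₀ / (1 + (n₀−1)/N) = 250.37 / 1.178 = 212.54
Round up: n = 213.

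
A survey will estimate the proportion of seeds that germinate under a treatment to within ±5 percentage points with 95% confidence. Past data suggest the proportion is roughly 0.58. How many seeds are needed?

n = 375

For a proportion with margin E = 0.05 at 95% confidence, z = 1.960.
n = p̂(1−p̂)(z/E)² = 0.58 × 0.42 × (1.960/0.05)² = 374.33
Round up: n = 375.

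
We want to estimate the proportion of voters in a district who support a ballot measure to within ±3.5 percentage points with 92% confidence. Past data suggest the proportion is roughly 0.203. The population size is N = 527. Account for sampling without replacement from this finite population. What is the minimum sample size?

For a proportion with margin E = 0.035 at 92% confidence, z = 1.751.
n = p̂(1−p̂)(z/E)² = 0.203 × 0.797 × (1.751/0.035)² = 404.94 — call this n₀.
Finite-population correction with N = 527: n = n₀ / (1 + (n₀−1)/N) = 404.94 / 1.766 = 229.30
Round up: n = 230.

230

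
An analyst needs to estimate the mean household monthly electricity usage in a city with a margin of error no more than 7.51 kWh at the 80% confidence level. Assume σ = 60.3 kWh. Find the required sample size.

For a mean, the margin of error is E = z·σ/√n, so n = (zσ/E)².
At 80% confidence, z = 1.282.
n = (1.282 × 60.3 / 7.51)² = 105.96
Round up: n = 106.

106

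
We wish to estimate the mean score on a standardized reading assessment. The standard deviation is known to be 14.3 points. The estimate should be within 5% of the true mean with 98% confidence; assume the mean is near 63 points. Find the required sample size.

112

For a mean, the margin of error is E = z·σ/√n, so n = (zσ/E)².
At 98% confidence, z = 2.326.
E = 5% of 63 = 3.15 points.
n = (2.326 × 14.3 / 3.15)² = 111.50
Round up: n = 112.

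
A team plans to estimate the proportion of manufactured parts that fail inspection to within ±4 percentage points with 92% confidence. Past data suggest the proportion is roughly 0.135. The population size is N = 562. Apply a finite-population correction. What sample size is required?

For a proportion with margin E = 0.04 at 92% confidence, z = 1.751.
n = p̂(1−p̂)(z/E)² = 0.135 × 0.865 × (1.751/0.04)² = 223.77 — call this n₀.
Finite-population correction with N = 562: n = n₀ / (1 + (n₀−1)/N) = 223.77 / 1.396 = 160.29
Round up: n = 161.

161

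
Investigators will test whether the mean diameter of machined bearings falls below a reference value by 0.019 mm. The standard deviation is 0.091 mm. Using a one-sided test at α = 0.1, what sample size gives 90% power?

For a one-sample z-test, n = ((z_α + z_β)·σ/δ)².
z_α = 1.282 (one-sided α = 0.1); z_β = 1.282 (power 90% → β = 0.1).
n = (2.564 × 0.091 / 0.019)² = 150.80
Round up: n = 151.

n = 151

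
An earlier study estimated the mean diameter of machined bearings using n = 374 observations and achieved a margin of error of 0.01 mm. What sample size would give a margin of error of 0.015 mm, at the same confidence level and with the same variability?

Margin of error scales as 1/√n, so n₂ = n₁·(E₁/E₂)².
n₂ = 374 × (0.01/0.015)² = 374 × 0.4444 = 166.21
Round up: n₂ = 167.

167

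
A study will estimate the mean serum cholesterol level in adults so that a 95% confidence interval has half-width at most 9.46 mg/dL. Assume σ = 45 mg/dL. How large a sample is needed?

n = 87

For a mean, the margin of error is E = z·σ/√n, so n = (zσ/E)².
At 95% confidence, z = 1.960.
n = (1.960 × 45 / 9.46)² = 86.93
Round up: n = 87.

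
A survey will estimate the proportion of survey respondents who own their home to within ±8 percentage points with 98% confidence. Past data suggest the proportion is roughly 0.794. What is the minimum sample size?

For a proportion with margin E = 0.08 at 98% confidence, z = 2.326.
n = p̂(1−p̂)(z/E)² = 0.794 × 0.206 × (2.326/0.08)² = 138.27
Round up: n = 139.

n = 139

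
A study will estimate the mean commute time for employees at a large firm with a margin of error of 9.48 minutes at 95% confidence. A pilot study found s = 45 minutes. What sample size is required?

87

For a mean, the margin of error is E = z·σ/√n, so n = (zσ/E)².
At 95% confidence, z = 1.960.
n = (1.960 × 45 / 9.48)² = 86.56
Round up: n = 87.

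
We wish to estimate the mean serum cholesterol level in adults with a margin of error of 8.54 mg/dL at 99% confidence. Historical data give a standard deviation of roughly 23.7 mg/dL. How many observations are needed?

n = 52

For a mean, the margin of error is E = z·σ/√n, so n = (zσ/E)².
At 99% confidence, z = 2.576.
n = (2.576 × 23.7 / 8.54)² = 51.11
Round up: n = 52.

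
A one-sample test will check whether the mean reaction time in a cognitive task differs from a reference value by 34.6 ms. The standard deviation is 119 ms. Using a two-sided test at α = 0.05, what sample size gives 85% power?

For a one-sample z-test, n = ((z_{α/2} + z_β)·σ/δ)².
z_{α/2} = 1.960 (two-sided α = 0.05); z_β = 1.036 (power 85% → β = 0.15).
n = (2.996 × 119 / 34.6)² = 106.18
Round up: n = 107.

107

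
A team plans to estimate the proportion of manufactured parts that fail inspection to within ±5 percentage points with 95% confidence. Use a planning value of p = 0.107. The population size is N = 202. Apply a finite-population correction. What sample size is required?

For a proportion with margin E = 0.05 at 95% confidence, z = 1.960.
n = p̂(1−p̂)(z/E)² = 0.107 × 0.893 × (1.960/0.05)² = 146.83 — call this n₀.
Finite-population correction with N = 202: n = n₀ / (1 + (n₀−1)/N) = 146.83 / 1.722 = 85.27
Round up: n = 86.

n = 86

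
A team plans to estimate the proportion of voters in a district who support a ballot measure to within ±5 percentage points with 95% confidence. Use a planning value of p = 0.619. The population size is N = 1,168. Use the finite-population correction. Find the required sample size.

For a proportion with margin E = 0.05 at 95% confidence, z = 1.960.
n = p̂(1−p̂)(z/E)² = 0.619 × 0.381 × (1.960/0.05)² = 362.40 — call this n₀.
Finite-population correction with N = 1,168: n = n₀ / (1 + (n₀−1)/N) = 362.40 / 1.309 = 276.85
Round up: n = 277.

277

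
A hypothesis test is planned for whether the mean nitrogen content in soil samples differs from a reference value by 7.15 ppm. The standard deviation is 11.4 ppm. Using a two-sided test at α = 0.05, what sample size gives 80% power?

20

For a one-sample z-test, n = ((z_{α/2} + z_β)·σ/δ)².
z_{α/2} = 1.960 (two-sided α = 0.05); z_β = 0.842 (power 80% → β = 0.2).
n = (2.802 × 11.4 / 7.15)² = 19.96
Round up: n = 20.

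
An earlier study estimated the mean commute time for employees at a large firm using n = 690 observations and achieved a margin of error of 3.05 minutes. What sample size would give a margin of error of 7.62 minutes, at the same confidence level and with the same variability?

Margin of error scales as 1/√n, so n₂ = n₁·(E₁/E₂)².
n₂ = 690 × (3.05/7.62)² = 690 × 0.1602 = 110.54
Round up: n₂ = 111.

111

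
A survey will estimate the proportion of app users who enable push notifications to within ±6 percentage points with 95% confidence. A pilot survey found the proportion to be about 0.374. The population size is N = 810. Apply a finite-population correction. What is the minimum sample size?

For a proportion with margin E = 0.06 at 95% confidence, z = 1.960.
n = p̂(1−p̂)(z/E)² = 0.374 × 0.626 × (1.960/0.06)² = 249.84 — call this n₀.
Finite-population correction with N = 810: n = n₀ / (1 + (n₀−1)/N) = 249.84 / 1.307 = 191.16
Round up: n = 192.

n = 192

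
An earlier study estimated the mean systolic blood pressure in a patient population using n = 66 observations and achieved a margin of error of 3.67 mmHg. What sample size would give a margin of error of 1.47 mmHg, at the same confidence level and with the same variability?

412

Margin of error scales as 1/√n, so n₂ = n₁·(E₁/E₂)².
n₂ = 66 × (3.67/1.47)² = 66 × 6.233 = 411.38
Round up: n₂ = 412.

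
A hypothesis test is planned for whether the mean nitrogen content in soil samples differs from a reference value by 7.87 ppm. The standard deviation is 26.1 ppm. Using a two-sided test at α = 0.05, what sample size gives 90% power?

116

For a one-sample z-test, n = ((z_{α/2} + z_β)·σ/δ)².
z_{α/2} = 1.960 (two-sided α = 0.05); z_β = 1.282 (power 90% → β = 0.1).
n = (3.242 × 26.1 / 7.87)² = 115.60
Round up: n = 116.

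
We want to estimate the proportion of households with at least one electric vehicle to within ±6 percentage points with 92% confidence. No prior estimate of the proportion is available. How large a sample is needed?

For a proportion with margin E = 0.06 at 92% confidence, z = 1.751.
With no prior estimate, use p = 0.5, which maximizes p(1−p) at 0.25.
n = 0.25 × (z/E)² = 0.25 × (1.751/0.06)² = 212.92
Round up: n = 213.

n = 213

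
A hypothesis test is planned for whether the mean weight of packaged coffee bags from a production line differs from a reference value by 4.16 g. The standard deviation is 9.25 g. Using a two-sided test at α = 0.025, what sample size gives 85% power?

n = 54

For a one-sample z-test, n = ((z_{α/2} + z_β)·σ/δ)².
z_{α/2} = 2.241 (two-sided α = 0.025); z_β = 1.036 (power 85% → β = 0.15).
n = (3.277 × 9.25 / 4.16)² = 53.09
Round up: n = 54.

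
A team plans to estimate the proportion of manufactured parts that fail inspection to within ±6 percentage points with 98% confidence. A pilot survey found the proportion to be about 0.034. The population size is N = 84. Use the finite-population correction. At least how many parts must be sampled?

For a proportion with margin E = 0.06 at 98% confidence, z = 2.326.
n = p̂(1−p̂)(z/E)² = 0.034 × 0.966 × (2.326/0.06)² = 49.36 — call this n₀.
Finite-population correction with N = 84: n = n₀ / (1 + (n₀−1)/N) = 49.36 / 1.576 = 31.32
Round up: n = 32.

32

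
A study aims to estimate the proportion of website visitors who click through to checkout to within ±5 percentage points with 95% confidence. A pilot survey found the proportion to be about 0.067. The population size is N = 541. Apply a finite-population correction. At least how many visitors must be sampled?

For a proportion with margin E = 0.05 at 95% confidence, z = 1.960.
n = p̂(1−p̂)(z/E)² = 0.067 × 0.933 × (1.960/0.05)² = 96.06 — call this n₀.
Finite-population correction with N = 541: n = n₀ / (1 + (n₀−1)/N) = 96.06 / 1.176 = 81.68
Round up: n = 82.

82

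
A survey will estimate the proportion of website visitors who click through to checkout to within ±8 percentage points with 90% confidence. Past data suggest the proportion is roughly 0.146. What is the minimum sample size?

53

For a proportion with margin E = 0.08 at 90% confidence, z = 1.645.
n = p̂(1−p̂)(z/E)² = 0.146 × 0.854 × (1.645/0.08)² = 52.72
Round up: n = 53.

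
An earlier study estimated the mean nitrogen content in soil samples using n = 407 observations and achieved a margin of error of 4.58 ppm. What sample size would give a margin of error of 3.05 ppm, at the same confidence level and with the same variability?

918

Margin of error scales as 1/√n, so n₂ = n₁·(E₁/E₂)².
n₂ = 407 × (4.58/3.05)² = 407 × 2.255 = 917.78
Round up: n₂ = 918.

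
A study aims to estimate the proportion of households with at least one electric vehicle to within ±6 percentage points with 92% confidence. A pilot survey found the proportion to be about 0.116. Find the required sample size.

For a proportion with margin E = 0.06 at 92% confidence, z = 1.751.
n = p̂(1−p̂)(z/E)² = 0.116 × 0.884 × (1.751/0.06)² = 87.33
Round up: n = 88.

n = 88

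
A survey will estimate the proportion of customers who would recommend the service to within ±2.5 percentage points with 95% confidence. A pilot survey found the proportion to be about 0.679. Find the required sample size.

1340

For a proportion with margin E = 0.025 at 95% confidence, z = 1.960.
n = p̂(1−p̂)(z/E)² = 0.679 × 0.321 × (1.960/0.025)² = 1339.70
Round up: n = 1340.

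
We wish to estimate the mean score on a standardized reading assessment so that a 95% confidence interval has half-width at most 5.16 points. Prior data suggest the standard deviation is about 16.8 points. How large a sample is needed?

41

For a mean, the margin of error is E = z·σ/√n, so n = (zσ/E)².
At 95% confidence, z = 1.960.
n = (1.960 × 16.8 / 5.16)² = 40.72
Round up: n = 41.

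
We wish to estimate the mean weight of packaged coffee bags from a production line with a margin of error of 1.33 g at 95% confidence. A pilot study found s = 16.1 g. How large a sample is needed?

563

For a mean, the margin of error is E = z·σ/√n, so n = (zσ/E)².
At 95% confidence, z = 1.960.
n = (1.960 × 16.1 / 1.33)² = 562.94
Round up: n = 563.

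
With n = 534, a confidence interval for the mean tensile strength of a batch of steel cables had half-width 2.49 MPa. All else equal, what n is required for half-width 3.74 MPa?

Margin of error scales as 1/√n, so n₂ = n₁·(E₁/E₂)².
n₂ = 534 × (2.49/3.74)² = 534 × 0.4433 = 236.72
Round up: n₂ = 237.

n = 237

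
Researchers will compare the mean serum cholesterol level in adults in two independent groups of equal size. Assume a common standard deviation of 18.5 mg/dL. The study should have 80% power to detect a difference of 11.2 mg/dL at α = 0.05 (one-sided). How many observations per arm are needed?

34 per group

For two equal groups, n per group = 2·((z_α + z_β)·σ/δ)².
z_α = 1.645; z_β = 0.842 (power 80%).
n = 2 × (2.487 × 18.5 / 11.2)² = 2 × 16.88 = 33.76
Round up: n = 34 per group.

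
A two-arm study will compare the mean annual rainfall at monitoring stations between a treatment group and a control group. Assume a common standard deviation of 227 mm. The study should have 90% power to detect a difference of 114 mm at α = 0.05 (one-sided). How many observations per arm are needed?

68 per group

For two equal groups, n per group = 2·((z_α + z_β)·σ/δ)².
z_α = 1.645; z_β = 1.282 (power 90%).
n = 2 × (2.927 × 227 / 114)² = 2 × 33.97 = 67.94
Round up: n = 68 per group.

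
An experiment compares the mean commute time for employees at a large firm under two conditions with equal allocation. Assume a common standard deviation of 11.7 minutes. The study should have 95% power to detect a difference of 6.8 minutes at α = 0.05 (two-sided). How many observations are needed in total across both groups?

For two equal groups, n per group = 2·((z_{α/2} + z_β)·σ/δ)².
z_{α/2} = 1.960; z_β = 1.645 (power 95%).
n = 2 × (3.605 × 11.7 / 6.8)² = 2 × 38.47 = 76.94
Round up: n = 77 per group.
Total across both groups: 2 × 77 = 154.

154 total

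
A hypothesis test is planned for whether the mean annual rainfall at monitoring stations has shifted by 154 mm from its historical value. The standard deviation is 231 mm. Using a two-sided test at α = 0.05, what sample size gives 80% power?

18

For a one-sample z-test, n = ((z_{α/2} + z_β)·σ/δ)².
z_{α/2} = 1.960 (two-sided α = 0.05); z_β = 0.842 (power 80% → β = 0.2).
n = (2.802 × 231 / 154)² = 17.67
Round up: n = 18.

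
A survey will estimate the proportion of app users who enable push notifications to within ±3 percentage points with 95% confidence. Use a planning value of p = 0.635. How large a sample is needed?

990

For a proportion with margin E = 0.03 at 95% confidence, z = 1.960.
n = p̂(1−p̂)(z/E)² = 0.635 × 0.365 × (1.960/0.03)² = 989.32
Round up: n = 990.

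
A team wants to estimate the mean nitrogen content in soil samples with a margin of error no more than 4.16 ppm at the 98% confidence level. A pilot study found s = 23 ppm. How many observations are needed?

For a mean, the margin of error is E = z·σ/√n, so n = (zσ/E)².
At 98% confidence, z = 2.326.
n = (2.326 × 23 / 4.16)² = 165.38
Round up: n = 166.

n = 166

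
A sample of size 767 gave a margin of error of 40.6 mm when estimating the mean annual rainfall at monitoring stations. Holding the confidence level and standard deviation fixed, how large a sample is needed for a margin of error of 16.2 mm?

Margin of error scales as 1/√n, so n₂ = n₁·(E₁/E₂)².
n₂ = 767 × (40.6/16.2)² = 767 × 6.281 = 4817.53
Round up: n₂ = 4818.

4818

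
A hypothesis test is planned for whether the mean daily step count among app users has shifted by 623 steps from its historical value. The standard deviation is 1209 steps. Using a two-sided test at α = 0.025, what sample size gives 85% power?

n = 41

For a one-sample z-test, n = ((z_{α/2} + z_β)·σ/δ)².
z_{α/2} = 2.241 (two-sided α = 0.025); z_β = 1.036 (power 85% → β = 0.15).
n = (3.277 × 1209 / 623)² = 40.44
Round up: n = 41.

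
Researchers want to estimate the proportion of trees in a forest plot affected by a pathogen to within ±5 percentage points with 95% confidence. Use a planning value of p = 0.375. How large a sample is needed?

n = 361

For a proportion with margin E = 0.05 at 95% confidence, z = 1.960.
n = p̂(1−p̂)(z/E)² = 0.375 × 0.625 × (1.960/0.05)² = 360.15
Round up: n = 361.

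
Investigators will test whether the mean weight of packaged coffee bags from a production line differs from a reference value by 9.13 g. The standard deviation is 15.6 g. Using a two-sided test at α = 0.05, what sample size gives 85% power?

For a one-sample z-test, n = ((z_{α/2} + z_β)·σ/δ)².
z_{α/2} = 1.960 (two-sided α = 0.05); z_β = 1.036 (power 85% → β = 0.15).
n = (2.996 × 15.6 / 9.13)² = 26.21
Round up: n = 27.

n = 27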